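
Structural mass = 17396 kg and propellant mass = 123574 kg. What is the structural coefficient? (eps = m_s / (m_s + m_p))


eps = 17396 / (17396 + 123574) = 0.1234

0.1234


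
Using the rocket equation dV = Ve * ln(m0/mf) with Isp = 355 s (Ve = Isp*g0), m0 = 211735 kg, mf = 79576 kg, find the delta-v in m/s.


Ve = 355 * 9.81 = 3482.55 m/s
dV = 3482.55 * ln(211735/79576) = 3408 m/s

3408 m/s


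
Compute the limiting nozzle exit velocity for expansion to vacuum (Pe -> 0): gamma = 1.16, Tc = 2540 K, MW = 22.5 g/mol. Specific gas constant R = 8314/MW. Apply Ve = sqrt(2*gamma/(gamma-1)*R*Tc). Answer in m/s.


R = 8314 / 22.5 = 369.51 J/(kg.K)
Ve = sqrt(2 * 1.16 / (1.16 - 1) * 369.51 * 2540) = 3689 m/s

3689 m/s


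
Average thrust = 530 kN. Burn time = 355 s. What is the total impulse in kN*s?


It = 530 * 355 = 188150 kN*s

188150 kN*s


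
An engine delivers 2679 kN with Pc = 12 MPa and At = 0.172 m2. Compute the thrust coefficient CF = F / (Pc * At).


CF = 2679000 / (12e6 * 0.172) = 1.3

1.3


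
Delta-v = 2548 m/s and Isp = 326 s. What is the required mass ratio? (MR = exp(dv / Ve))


Ve = 326 * 9.81 = 3198.06 m/s
MR = exp(2548 / 3198.06) = 2.218

2.218


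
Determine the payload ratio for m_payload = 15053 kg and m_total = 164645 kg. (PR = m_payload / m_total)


PR = 15053 / 164645 = 0.0914

0.0914


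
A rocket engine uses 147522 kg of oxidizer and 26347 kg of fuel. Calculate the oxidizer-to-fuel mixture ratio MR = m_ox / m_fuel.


MR = 147522 / 26347 = 5.6

5.6


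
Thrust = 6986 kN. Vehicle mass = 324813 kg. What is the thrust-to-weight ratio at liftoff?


TWR = 6986000 / (324813 * 9.81) = 2.19

2.19


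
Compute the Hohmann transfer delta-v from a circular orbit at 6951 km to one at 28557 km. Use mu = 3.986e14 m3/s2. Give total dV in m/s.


V1 = sqrt(mu/r1) = 7572.6 m/s
dV1 = V1*(sqrt(2*r2/(r1+r2)) - 1) = 2031.42 m/s
V2 = sqrt(mu/r2) = 3736.05 m/s
dV2 = V2*(1 - sqrt(2*r1/(r1+r2))) = 1398.35 m/s
Total dV = 3430 m/s

3430 m/s


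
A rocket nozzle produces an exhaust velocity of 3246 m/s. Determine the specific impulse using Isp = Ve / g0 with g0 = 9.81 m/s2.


Isp = Ve / g0 = 3246 / 9.81 = 330.9 s

330.9 s


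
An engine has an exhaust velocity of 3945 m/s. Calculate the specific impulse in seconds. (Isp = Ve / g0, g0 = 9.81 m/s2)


Isp = Ve / g0 = 3945 / 9.81 = 402.1 s

402.1 s


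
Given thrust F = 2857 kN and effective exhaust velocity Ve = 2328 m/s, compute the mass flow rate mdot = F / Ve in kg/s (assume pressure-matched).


mdot = F / Ve = 2857000 / 2328 = 1227.2 kg/s

1227.2 kg/s


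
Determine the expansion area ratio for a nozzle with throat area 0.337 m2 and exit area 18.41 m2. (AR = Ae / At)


AR = 18.41 / 0.337 = 54.6

54.6


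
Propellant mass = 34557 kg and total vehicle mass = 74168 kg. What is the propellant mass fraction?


PMF = 34557 / 74168 = 0.466

0.466


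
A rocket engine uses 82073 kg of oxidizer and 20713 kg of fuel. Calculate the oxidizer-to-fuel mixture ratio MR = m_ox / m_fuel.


MR = 82073 / 20713 = 3.96

3.96


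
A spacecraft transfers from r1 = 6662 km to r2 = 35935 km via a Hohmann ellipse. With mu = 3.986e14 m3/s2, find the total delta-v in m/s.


V1 = sqrt(mu/r1) = 7735.11 m/s
dV1 = V1*(sqrt(2*r2/(r1+r2)) - 1) = 2312.22 m/s
V2 = sqrt(mu/r2) = 3330.5 m/s
dV2 = V2*(1 - sqrt(2*r1/(r1+r2))) = 1467.83 m/s
Total dV = 3780 m/s

3780 m/s


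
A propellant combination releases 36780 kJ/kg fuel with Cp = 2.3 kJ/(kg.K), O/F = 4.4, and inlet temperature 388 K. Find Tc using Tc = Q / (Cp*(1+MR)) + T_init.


Tc = 36780 / (2.3 * (1 + 4.4)) + 388 = 3349 K

3349 K


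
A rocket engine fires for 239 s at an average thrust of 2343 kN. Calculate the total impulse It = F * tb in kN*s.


It = 2343 * 239 = 559977 kN*s

559977 kN*s


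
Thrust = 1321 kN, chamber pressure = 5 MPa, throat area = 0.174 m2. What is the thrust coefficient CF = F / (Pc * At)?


CF = 1321000 / (5e6 * 0.174) = 1.52

1.52


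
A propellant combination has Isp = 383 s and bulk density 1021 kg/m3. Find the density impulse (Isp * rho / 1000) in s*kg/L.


rho*Isp = 383 * 1021 / 1000 = 391 s*kg/L

391 s*kg/L


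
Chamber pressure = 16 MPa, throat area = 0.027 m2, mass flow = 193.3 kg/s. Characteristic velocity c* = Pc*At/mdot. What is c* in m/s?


c* = 16e6 * 0.027 / 193.3 = 2235 m/s

2235 m/s


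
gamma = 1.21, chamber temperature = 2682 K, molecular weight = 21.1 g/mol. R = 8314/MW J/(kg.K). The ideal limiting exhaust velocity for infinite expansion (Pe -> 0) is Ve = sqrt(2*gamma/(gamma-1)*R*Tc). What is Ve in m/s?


R = 8314 / 21.1 = 394.03 J/(kg.K)
Ve = sqrt(2 * 1.21 / (1.21 - 1) * 394.03 * 2682) = 3490 m/s

3490 m/s


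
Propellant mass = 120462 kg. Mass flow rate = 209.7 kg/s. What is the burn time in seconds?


tb = 120462 / 209.7 = 574.4 s

574.4 s


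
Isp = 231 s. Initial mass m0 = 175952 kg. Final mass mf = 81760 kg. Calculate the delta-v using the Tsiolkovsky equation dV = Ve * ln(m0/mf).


Ve = 231 * 9.81 = 2266.11 m/s
dV = 2266.11 * ln(175952/81760) = 1737 m/s

1737 m/s


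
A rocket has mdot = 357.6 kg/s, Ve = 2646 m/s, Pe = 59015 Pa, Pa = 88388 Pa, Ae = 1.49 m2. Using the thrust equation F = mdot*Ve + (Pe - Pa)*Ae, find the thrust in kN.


F = 357.6 * 2646 + (59015 - 88388) * 1.49 = 902444.0 N = 902.4 kN

902.4 kN


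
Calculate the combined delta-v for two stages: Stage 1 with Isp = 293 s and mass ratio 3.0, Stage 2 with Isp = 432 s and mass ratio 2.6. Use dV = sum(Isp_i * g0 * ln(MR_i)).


dV1 = 293 * 9.81 * ln(3.0) = 3157.8 m/s
dV2 = 432 * 9.81 * ln(2.6) = 4049.4 m/s
Total dV = 3157.8 + 4049.4 = 7207.2 m/s ~ 7207 m/s

7207 m/s


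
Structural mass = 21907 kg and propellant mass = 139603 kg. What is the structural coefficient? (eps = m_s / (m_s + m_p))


eps = 21907 / (21907 + 139603) = 0.1356

0.1356


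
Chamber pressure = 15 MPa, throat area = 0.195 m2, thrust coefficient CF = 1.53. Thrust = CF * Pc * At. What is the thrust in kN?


F = 1.53 * 15e6 * 0.195 = 4.4752e+06 N = 4475.2 kN

4475.2 kN


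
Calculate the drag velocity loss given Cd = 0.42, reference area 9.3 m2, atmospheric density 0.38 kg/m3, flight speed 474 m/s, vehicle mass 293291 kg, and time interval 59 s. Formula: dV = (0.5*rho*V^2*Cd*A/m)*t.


D = 0.5 * 0.38 * 474^2 * 0.42 * 9.3 = 166741.05 N
a = 166741.05 / 293291 = 0.5685 m/s2
dV = 0.5685 * 59 = 33.5 m/s

33.5 m/s


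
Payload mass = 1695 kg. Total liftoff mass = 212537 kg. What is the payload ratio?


PR = 1695 / 212537 = 0.008

0.008


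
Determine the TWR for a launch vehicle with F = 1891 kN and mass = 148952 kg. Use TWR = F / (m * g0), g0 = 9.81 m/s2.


TWR = 1891000 / (148952 * 9.81) = 1.29

1.29


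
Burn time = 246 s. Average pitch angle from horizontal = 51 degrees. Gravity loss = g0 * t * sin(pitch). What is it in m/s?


GL = 9.81 * 246 * sin(51 deg) = 1875 m/s

1875 m/s


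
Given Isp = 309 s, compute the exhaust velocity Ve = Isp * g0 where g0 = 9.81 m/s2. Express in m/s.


Ve = Isp * g0 = 309 * 9.81 = 3031.3 m/s

3031.3 m/s


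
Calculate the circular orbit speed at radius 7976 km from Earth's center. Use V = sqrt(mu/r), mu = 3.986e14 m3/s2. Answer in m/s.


V = sqrt(3.986e14 / 7976000) = 7069 m/s

7069 m/s


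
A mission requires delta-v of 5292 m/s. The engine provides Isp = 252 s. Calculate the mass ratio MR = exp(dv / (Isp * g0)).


Ve = 252 * 9.81 = 2472.12 m/s
MR = exp(5292 / 2472.12) = 8.505

8.505


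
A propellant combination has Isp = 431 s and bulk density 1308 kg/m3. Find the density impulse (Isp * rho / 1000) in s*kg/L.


rho*Isp = 431 * 1308 / 1000 = 564 s*kg/L

564 s*kg/L


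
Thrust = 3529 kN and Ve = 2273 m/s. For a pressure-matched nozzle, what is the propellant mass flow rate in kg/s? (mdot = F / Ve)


mdot = F / Ve = 3529000 / 2273 = 1552.6 kg/s

1552.6 kg/s


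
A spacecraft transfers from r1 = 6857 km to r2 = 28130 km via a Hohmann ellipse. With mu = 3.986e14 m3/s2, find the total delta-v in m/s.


V1 = sqrt(mu/r1) = 7624.33 m/s
dV1 = V1*(sqrt(2*r2/(r1+r2)) - 1) = 2043.93 m/s
V2 = sqrt(mu/r2) = 3764.3 m/s
dV2 = V2*(1 - sqrt(2*r1/(r1+r2))) = 1407.55 m/s
Total dV = 3451 m/s

3451 m/s


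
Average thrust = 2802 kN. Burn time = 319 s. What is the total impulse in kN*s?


It = 2802 * 319 = 893838 kN*s

893838 kN*s


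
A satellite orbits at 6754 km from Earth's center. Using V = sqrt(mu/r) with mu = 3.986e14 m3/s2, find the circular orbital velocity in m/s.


V = sqrt(3.986e14 / 6754000) = 7682 m/s

7682 m/s


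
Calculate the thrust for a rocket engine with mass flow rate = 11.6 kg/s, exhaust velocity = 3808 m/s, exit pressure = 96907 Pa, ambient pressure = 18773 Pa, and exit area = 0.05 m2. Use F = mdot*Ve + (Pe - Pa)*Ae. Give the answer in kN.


F = 11.6 * 3808 + (96907 - 18773) * 0.05 = 48079.0 N = 48.1 kN

48.1 kN


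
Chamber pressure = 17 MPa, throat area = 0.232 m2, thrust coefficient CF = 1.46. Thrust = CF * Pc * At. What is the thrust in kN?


F = 1.46 * 17e6 * 0.232 = 5.7582e+06 N = 5758.2 kN

5758.2 kN


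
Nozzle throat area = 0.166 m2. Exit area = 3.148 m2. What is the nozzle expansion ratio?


AR = 3.148 / 0.166 = 19.0

19.0


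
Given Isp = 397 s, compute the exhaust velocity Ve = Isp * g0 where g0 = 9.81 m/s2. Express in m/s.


Ve = Isp * g0 = 397 * 9.81 = 3894.6 m/s

3894.6 m/s


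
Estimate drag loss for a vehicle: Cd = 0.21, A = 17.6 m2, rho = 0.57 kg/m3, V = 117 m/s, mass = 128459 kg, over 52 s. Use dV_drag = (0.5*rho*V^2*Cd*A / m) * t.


D = 0.5 * 0.57 * 117^2 * 0.21 * 17.6 = 14419.45 N
a = 14419.45 / 128459 = 0.1122 m/s2
dV = 0.1122 * 52 = 5.8 m/s

5.8 m/s


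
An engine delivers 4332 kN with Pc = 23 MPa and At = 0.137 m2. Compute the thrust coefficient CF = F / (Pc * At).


CF = 4332000 / (23e6 * 0.137) = 1.37

1.37


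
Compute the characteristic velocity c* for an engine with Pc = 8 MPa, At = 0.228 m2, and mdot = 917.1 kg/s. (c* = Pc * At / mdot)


c* = 8e6 * 0.228 / 917.1 = 1989 m/s

1989 m/s


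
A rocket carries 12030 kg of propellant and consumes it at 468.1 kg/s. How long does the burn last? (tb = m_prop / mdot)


tb = 12030 / 468.1 = 25.7 s

25.7 s


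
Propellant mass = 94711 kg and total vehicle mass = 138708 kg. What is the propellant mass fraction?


PMF = 94711 / 138708 = 0.683

0.683


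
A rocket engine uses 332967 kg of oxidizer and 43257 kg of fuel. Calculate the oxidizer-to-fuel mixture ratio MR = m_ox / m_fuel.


MR = 332967 / 43257 = 7.7

7.7


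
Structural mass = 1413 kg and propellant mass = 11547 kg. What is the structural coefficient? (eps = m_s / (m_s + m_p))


eps = 1413 / (1413 + 11547) = 0.109

0.109


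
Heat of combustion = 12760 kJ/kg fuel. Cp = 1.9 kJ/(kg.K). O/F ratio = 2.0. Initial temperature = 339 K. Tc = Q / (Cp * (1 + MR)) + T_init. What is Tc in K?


Tc = 12760 / (1.9 * (1 + 2.0)) + 339 = 2578 K

2578 K


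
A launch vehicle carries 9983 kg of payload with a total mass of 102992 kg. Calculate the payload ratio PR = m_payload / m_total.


PR = 9983 / 102992 = 0.0969

0.0969


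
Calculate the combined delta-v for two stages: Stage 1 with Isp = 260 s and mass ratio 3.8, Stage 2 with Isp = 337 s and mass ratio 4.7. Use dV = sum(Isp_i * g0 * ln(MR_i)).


dV1 = 260 * 9.81 * ln(3.8) = 3405.1 m/s
dV2 = 337 * 9.81 * ln(4.7) = 5116.2 m/s
Total dV = 3405.1 + 5116.2 = 8521.3 m/s ~ 8521 m/s

8521 m/s


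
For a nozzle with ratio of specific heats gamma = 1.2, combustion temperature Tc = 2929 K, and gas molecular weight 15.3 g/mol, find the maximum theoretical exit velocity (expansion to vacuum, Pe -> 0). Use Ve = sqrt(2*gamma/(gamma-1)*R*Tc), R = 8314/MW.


R = 8314 / 15.3 = 543.4 J/(kg.K)
Ve = sqrt(2 * 1.2 / (1.2 - 1) * 543.4 * 2929) = 4370 m/s

4370 m/s


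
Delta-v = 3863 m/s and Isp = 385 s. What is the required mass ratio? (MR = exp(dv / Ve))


Ve = 385 * 9.81 = 3776.85 m/s
MR = exp(3863 / 3776.85) = 2.781

2.781


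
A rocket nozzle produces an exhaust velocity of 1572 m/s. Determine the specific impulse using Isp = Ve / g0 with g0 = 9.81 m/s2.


Isp = Ve / g0 = 1572 / 9.81 = 160.2 s

160.2 s


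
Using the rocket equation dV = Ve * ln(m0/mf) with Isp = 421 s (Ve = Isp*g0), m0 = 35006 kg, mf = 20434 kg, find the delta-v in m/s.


Ve = 421 * 9.81 = 4130.01 m/s
dV = 4130.01 * ln(35006/20434) = 2223 m/s

2223 m/s


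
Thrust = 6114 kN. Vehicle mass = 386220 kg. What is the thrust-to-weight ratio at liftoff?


TWR = 6114000 / (386220 * 9.81) = 1.61

1.61


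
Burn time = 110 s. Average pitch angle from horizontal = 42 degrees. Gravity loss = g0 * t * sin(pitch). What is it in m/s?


GL = 9.81 * 110 * sin(42 deg) = 722 m/s

722 m/s


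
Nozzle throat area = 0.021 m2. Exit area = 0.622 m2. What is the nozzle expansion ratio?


AR = 0.622 / 0.021 = 29.6

29.6


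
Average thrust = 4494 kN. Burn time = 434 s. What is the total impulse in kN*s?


It = 4494 * 434 = 1950396 kN*s

1950396 kN*s


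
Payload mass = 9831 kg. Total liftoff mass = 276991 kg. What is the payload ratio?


PR = 9831 / 276991 = 0.0355

0.0355


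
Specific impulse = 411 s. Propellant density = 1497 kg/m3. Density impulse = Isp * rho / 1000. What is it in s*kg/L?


rho*Isp = 411 * 1497 / 1000 = 615 s*kg/L

615 s*kg/L


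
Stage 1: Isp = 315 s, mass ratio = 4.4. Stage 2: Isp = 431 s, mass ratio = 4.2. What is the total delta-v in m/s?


dV1 = 315 * 9.81 * ln(4.4) = 4578.4 m/s
dV2 = 431 * 9.81 * ln(4.2) = 6067.7 m/s
Total dV = 4578.4 + 6067.7 = 10646.1 m/s ~ 10646 m/s

10646 m/s


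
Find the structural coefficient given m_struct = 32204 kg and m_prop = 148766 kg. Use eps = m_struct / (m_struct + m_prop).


eps = 32204 / (32204 + 148766) = 0.178

0.178


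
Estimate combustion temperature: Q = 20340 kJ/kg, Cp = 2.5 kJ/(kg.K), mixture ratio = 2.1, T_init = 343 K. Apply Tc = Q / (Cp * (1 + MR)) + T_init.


Tc = 20340 / (2.5 * (1 + 2.1)) + 343 = 2968 K

2968 K


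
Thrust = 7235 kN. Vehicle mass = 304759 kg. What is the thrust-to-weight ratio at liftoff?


TWR = 7235000 / (304759 * 9.81) = 2.42

2.42


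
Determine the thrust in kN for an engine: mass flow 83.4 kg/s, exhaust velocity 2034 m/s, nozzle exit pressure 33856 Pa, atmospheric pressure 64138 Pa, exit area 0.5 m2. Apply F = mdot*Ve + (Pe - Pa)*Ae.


F = 83.4 * 2034 + (33856 - 64138) * 0.5 = 154495.0 N = 154.5 kN

154.5 kN


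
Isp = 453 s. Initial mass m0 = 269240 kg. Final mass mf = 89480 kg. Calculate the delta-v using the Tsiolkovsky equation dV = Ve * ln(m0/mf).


Ve = 453 * 9.81 = 4443.93 m/s
dV = 4443.93 * ln(269240/89480) = 4895 m/s

4895 m/s


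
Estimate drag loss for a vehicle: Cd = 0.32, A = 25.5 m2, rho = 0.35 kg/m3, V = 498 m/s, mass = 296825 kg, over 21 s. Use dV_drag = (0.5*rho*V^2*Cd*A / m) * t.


D = 0.5 * 0.35 * 498^2 * 0.32 * 25.5 = 354149.71 N
a = 354149.71 / 296825 = 1.1931 m/s2
dV = 1.1931 * 21 = 25.1 m/s

25.1 m/s


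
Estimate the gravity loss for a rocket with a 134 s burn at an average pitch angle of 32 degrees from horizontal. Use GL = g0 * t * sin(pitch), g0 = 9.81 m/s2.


GL = 9.81 * 134 * sin(32 deg) = 697 m/s

697 m/s


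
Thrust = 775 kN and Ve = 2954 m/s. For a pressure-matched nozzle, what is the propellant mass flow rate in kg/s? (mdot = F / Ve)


mdot = F / Ve = 775000 / 2954 = 262.4 kg/s

262.4 kg/s


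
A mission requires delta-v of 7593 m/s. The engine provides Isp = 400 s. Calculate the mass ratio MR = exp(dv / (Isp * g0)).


Ve = 400 * 9.81 = 3924.0 m/s
MR = exp(7593 / 3924.0) = 6.924

6.924


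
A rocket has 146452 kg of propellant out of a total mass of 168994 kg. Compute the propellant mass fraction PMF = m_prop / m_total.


PMF = 146452 / 168994 = 0.867

0.867


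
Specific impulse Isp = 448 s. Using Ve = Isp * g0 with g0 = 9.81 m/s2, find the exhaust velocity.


Ve = Isp * g0 = 448 * 9.81 = 4394.9 m/s

4394.9 m/s


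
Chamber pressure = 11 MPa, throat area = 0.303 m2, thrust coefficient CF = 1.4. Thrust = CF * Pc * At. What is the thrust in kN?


F = 1.4 * 11e6 * 0.303 = 4.6662e+06 N = 4666.2 kN

4666.2 kN


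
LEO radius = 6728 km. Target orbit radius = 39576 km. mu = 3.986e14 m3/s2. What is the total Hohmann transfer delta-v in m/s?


V1 = sqrt(mu/r1) = 7697.07 m/s
dV1 = V1*(sqrt(2*r2/(r1+r2)) - 1) = 2366.39 m/s
V2 = sqrt(mu/r2) = 3173.6 m/s
dV2 = V2*(1 - sqrt(2*r1/(r1+r2))) = 1462.8 m/s
Total dV = 3829 m/s

3829 m/s


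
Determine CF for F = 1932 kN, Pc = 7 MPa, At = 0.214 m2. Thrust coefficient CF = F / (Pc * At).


CF = 1932000 / (7e6 * 0.214) = 1.29

1.29


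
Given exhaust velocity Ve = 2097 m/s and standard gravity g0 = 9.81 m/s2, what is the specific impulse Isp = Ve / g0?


Isp = Ve / g0 = 2097 / 9.81 = 213.8 s

213.8 s


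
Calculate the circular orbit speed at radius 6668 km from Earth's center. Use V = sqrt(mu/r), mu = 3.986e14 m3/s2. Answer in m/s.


V = sqrt(3.986e14 / 6668000) = 7732 m/s

7732 m/s


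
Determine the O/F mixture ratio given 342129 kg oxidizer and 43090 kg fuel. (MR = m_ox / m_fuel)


MR = 342129 / 43090 = 7.94

7.94


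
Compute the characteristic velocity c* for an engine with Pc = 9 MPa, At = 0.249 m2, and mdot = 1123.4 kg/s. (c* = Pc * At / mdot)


c* = 9e6 * 0.249 / 1123.4 = 1995 m/s

1995 m/s


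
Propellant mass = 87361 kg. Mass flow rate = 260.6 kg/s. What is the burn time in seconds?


tb = 87361 / 260.6 = 335.2 s

335.2 s


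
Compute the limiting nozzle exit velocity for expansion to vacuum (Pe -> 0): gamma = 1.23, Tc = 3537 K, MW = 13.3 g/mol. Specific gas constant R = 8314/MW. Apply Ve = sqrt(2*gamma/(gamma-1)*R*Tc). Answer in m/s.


R = 8314 / 13.3 = 625.11 J/(kg.K)
Ve = sqrt(2 * 1.23 / (1.23 - 1) * 625.11 * 3537) = 4863 m/s

4863 m/s


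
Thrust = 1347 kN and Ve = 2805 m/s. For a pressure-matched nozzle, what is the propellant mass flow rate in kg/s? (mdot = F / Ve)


mdot = F / Ve = 1347000 / 2805 = 480.2 kg/s

480.2 kg/s


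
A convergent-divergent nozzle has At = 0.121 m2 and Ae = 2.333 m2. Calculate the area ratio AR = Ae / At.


AR = 2.333 / 0.121 = 19.3

19.3


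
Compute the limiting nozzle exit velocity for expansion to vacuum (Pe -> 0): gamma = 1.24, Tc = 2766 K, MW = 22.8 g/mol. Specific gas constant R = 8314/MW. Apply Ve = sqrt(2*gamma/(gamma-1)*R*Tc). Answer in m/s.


R = 8314 / 22.8 = 364.65 J/(kg.K)
Ve = sqrt(2 * 1.24 / (1.24 - 1) * 364.65 * 2766) = 3228 m/s

3228 m/s


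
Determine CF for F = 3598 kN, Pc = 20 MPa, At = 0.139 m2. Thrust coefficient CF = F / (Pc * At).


CF = 3598000 / (20e6 * 0.139) = 1.29

1.29


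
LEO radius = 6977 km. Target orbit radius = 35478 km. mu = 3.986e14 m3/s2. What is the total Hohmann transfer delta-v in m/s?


V1 = sqrt(mu/r1) = 7558.48 m/s
dV1 = V1*(sqrt(2*r2/(r1+r2)) - 1) = 2213.09 m/s
V2 = sqrt(mu/r2) = 3351.88 m/s
dV2 = V2*(1 - sqrt(2*r1/(r1+r2))) = 1430.24 m/s
Total dV = 3643 m/s

3643 m/s


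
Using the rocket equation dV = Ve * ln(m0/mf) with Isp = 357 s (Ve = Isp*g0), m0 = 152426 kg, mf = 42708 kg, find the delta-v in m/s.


Ve = 357 * 9.81 = 3502.17 m/s
dV = 3502.17 * ln(152426/42708) = 4456 m/s

4456 m/s


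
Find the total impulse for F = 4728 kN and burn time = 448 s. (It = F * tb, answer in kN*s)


It = 4728 * 448 = 2118144 kN*s

2118144 kN*s


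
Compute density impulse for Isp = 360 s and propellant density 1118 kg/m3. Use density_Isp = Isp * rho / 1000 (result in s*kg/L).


rho*Isp = 360 * 1118 / 1000 = 402 s*kg/L

402 s*kg/L


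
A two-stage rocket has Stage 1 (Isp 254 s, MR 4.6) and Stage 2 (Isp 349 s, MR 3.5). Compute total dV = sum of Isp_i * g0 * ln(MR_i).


dV1 = 254 * 9.81 * ln(4.6) = 3802.5 m/s
dV2 = 349 * 9.81 * ln(3.5) = 4289.1 m/s
Total dV = 3802.5 + 4289.1 = 8091.6 m/s ~ 8092 m/s

8092 m/s


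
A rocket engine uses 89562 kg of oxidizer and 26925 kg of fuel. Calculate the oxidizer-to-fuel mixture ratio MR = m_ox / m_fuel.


MR = 89562 / 26925 = 3.33

3.33


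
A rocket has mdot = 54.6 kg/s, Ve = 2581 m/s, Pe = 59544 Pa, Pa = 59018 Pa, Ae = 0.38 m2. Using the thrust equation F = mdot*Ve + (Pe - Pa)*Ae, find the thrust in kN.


F = 54.6 * 2581 + (59544 - 59018) * 0.38 = 141122.0 N = 141.1 kN

141.1 kN


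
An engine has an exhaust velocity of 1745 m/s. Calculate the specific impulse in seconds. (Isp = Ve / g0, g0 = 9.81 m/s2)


Isp = Ve / g0 = 1745 / 9.81 = 177.9 s

177.9 s


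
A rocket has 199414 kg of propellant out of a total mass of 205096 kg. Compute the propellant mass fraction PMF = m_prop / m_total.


PMF = 199414 / 205096 = 0.972

0.972


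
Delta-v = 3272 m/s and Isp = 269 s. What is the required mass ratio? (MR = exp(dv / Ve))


Ve = 269 * 9.81 = 2638.89 m/s
MR = exp(3272 / 2638.89) = 3.455

3.455


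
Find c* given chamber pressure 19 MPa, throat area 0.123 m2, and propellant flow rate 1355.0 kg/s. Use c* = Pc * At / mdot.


c* = 19e6 * 0.123 / 1355.0 = 1725 m/s

1725 m/s


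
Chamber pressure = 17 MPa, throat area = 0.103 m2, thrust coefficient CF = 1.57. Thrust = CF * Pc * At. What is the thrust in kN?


F = 1.57 * 17e6 * 0.103 = 2.7491e+06 N = 2749.1 kN

2749.1 kN


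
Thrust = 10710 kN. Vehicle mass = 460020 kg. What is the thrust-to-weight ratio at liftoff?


TWR = 10710000 / (460020 * 9.81) = 2.37

2.37


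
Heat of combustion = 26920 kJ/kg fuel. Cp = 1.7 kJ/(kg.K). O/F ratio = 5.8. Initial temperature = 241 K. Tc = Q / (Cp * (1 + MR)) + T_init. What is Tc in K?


Tc = 26920 / (1.7 * (1 + 5.8)) + 241 = 2570 K

2570 K


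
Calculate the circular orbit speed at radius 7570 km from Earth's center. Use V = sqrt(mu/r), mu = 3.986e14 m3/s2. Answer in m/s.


V = sqrt(3.986e14 / 7570000) = 7256 m/s

7256 m/s


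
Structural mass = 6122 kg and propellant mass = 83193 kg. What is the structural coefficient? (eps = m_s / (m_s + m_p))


eps = 6122 / (6122 + 83193) = 0.0685

0.0685


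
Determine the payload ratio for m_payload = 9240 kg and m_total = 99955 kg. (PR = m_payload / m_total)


PR = 9240 / 99955 = 0.0924

0.0924


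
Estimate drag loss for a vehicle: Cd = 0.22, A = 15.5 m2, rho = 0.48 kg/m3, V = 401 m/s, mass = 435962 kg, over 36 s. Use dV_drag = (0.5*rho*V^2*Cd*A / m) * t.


D = 0.5 * 0.48 * 401^2 * 0.22 * 15.5 = 131599.54 N
a = 131599.54 / 435962 = 0.3019 m/s2
dV = 0.3019 * 36 = 10.9 m/s

10.9 m/s


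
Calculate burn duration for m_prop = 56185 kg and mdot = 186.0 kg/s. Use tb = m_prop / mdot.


tb = 56185 / 186.0 = 302.1 s

302.1 s


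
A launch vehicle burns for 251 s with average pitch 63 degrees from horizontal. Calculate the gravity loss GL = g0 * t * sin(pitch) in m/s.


GL = 9.81 * 251 * sin(63 deg) = 2194 m/s

2194 m/s


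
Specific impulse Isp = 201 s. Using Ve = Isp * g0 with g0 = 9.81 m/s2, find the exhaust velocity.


Ve = Isp * g0 = 201 * 9.81 = 1971.8 m/s

1971.8 m/s


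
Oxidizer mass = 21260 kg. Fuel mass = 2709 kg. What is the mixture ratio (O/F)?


MR = 21260 / 2709 = 7.85

7.85


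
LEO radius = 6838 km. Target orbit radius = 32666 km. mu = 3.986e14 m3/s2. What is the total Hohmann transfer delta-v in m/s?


V1 = sqrt(mu/r1) = 7634.91 m/s
dV1 = V1*(sqrt(2*r2/(r1+r2)) - 1) = 2183.62 m/s
V2 = sqrt(mu/r2) = 3493.18 m/s
dV2 = V2*(1 - sqrt(2*r1/(r1+r2))) = 1437.86 m/s
Total dV = 3621 m/s

3621 m/s


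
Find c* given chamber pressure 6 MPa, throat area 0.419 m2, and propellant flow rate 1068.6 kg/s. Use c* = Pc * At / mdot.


c* = 6e6 * 0.419 / 1068.6 = 2353 m/s

2353 m/s


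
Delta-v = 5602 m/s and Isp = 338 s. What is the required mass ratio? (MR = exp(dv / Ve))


Ve = 338 * 9.81 = 3315.78 m/s
MR = exp(5602 / 3315.78) = 5.417

5.417


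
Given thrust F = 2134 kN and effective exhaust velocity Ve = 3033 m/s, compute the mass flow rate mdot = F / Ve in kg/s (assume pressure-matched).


mdot = F / Ve = 2134000 / 3033 = 703.6 kg/s

703.6 kg/s


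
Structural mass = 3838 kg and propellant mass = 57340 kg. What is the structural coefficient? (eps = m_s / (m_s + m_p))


eps = 3838 / (3838 + 57340) = 0.0627

0.0627


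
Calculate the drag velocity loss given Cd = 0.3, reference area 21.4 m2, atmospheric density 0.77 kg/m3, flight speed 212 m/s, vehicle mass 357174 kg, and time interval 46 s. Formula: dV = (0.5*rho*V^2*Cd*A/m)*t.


D = 0.5 * 0.77 * 212^2 * 0.3 * 21.4 = 111088.08 N
a = 111088.08 / 357174 = 0.311 m/s2
dV = 0.311 * 46 = 14.3 m/s

14.3 m/s


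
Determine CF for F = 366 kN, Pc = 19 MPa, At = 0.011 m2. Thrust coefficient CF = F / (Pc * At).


CF = 366000 / (19e6 * 0.011) = 1.75

1.75


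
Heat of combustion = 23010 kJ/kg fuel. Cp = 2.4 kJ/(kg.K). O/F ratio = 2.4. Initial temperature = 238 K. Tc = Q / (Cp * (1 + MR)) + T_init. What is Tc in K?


Tc = 23010 / (2.4 * (1 + 2.4)) + 238 = 3058 K

3058 K


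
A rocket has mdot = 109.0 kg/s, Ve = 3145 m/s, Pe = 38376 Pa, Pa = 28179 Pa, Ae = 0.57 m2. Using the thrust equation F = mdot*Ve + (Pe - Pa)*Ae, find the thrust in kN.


F = 109.0 * 3145 + (38376 - 28179) * 0.57 = 348617.0 N = 348.6 kN

348.6 kN


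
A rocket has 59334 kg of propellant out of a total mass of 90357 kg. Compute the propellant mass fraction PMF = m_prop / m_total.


PMF = 59334 / 90357 = 0.657

0.657


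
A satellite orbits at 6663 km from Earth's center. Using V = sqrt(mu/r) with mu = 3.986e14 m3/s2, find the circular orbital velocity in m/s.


V = sqrt(3.986e14 / 6663000) = 7735 m/s

7735 m/s


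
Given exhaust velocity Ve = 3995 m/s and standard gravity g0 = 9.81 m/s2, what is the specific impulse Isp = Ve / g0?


Isp = Ve / g0 = 3995 / 9.81 = 407.2 s

407.2 s


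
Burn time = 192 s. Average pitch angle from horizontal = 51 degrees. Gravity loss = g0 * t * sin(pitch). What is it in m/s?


GL = 9.81 * 192 * sin(51 deg) = 1464 m/s

1464 m/s


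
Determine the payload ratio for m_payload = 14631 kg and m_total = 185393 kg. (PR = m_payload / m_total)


PR = 14631 / 185393 = 0.0789

0.0789


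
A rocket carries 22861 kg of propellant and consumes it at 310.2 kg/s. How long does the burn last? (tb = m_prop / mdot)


tb = 22861 / 310.2 = 73.7 s

73.7 s


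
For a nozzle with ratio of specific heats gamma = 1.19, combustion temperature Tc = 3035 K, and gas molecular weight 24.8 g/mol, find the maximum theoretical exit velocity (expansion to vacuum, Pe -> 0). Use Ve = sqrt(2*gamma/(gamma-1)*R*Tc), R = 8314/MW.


R = 8314 / 24.8 = 335.24 J/(kg.K)
Ve = sqrt(2 * 1.19 / (1.19 - 1) * 335.24 * 3035) = 3570 m/s

3570 m/s


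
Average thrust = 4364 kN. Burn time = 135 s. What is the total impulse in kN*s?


It = 4364 * 135 = 589140 kN*s

589140 kN*s


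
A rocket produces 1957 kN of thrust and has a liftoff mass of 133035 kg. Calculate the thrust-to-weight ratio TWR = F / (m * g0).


TWR = 1957000 / (133035 * 9.81) = 1.5

1.5


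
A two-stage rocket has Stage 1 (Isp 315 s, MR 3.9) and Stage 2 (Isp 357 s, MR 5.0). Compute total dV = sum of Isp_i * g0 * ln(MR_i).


dV1 = 315 * 9.81 * ln(3.9) = 4205.6 m/s
dV2 = 357 * 9.81 * ln(5.0) = 5636.5 m/s
Total dV = 4205.6 + 5636.5 = 9842.1 m/s ~ 9842 m/s

9842 m/s


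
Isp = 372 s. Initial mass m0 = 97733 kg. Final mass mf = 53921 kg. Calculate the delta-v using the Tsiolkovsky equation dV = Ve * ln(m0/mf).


Ve = 372 * 9.81 = 3649.32 m/s
dV = 3649.32 * ln(97733/53921) = 2170 m/s

2170 m/s


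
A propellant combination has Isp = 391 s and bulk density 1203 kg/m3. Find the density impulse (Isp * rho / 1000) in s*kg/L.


rho*Isp = 391 * 1203 / 1000 = 470 s*kg/L

470 s*kg/L


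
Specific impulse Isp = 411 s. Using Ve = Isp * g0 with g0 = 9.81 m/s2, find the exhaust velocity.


Ve = Isp * g0 = 411 * 9.81 = 4031.9 m/s

4031.9 m/s


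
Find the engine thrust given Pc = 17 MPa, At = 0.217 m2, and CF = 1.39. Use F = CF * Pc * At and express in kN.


F = 1.39 * 17e6 * 0.217 = 5.1277e+06 N = 5127.7 kN

5127.7 kN


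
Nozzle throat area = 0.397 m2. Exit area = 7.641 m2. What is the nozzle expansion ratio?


AR = 7.641 / 0.397 = 19.2

19.2


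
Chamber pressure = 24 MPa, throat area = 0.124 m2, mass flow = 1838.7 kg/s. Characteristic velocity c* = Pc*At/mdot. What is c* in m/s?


c* = 24e6 * 0.124 / 1838.7 = 1619 m/s

1619 m/s


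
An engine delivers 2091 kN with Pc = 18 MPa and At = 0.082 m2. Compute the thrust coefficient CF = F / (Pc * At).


CF = 2091000 / (18e6 * 0.082) = 1.42

1.42


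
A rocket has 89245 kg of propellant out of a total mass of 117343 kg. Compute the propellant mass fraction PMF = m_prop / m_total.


PMF = 89245 / 117343 = 0.761

0.761


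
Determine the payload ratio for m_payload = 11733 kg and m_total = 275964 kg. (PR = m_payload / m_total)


PR = 11733 / 275964 = 0.0425

0.0425


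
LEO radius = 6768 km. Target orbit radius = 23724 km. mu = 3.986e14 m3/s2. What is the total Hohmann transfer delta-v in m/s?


V1 = sqrt(mu/r1) = 7674.29 m/s
dV1 = V1*(sqrt(2*r2/(r1+r2)) - 1) = 1898.85 m/s
V2 = sqrt(mu/r2) = 4098.97 m/s
dV2 = V2*(1 - sqrt(2*r1/(r1+r2))) = 1367.94 m/s
Total dV = 3267 m/s

3267 m/s


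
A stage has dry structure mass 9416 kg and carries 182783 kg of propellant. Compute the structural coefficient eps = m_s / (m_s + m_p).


eps = 9416 / (9416 + 182783) = 0.049

0.049


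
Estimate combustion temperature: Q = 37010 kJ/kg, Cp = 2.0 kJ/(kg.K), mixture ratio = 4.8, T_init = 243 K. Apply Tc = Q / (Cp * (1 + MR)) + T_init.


Tc = 37010 / (2.0 * (1 + 4.8)) + 243 = 3434 K

3434 K


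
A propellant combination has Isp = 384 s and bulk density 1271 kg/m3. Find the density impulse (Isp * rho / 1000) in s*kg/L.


rho*Isp = 384 * 1271 / 1000 = 488 s*kg/L

488 s*kg/L


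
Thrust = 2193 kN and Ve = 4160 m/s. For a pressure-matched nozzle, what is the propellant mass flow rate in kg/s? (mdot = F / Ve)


mdot = F / Ve = 2193000 / 4160 = 527.2 kg/s

527.2 kg/s


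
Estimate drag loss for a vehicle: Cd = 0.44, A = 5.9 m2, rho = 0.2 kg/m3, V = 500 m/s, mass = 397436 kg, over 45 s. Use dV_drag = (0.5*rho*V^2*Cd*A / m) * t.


D = 0.5 * 0.2 * 500^2 * 0.44 * 5.9 = 64900.0 N
a = 64900.0 / 397436 = 0.1633 m/s2
dV = 0.1633 * 45 = 7.3 m/s

7.3 m/s


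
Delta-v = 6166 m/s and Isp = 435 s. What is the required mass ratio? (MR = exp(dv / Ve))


Ve = 435 * 9.81 = 4267.35 m/s
MR = exp(6166 / 4267.35) = 4.242

4.242


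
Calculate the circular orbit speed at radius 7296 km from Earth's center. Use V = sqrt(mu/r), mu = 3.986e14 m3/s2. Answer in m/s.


V = sqrt(3.986e14 / 7296000) = 7391 m/s

7391 m/s


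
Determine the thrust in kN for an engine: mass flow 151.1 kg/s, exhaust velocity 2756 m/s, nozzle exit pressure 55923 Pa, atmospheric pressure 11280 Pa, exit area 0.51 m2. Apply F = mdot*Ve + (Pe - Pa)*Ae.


F = 151.1 * 2756 + (55923 - 11280) * 0.51 = 439200.0 N = 439.2 kN

439.2 kN


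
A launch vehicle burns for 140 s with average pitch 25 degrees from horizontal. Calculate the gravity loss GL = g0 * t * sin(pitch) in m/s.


GL = 9.81 * 140 * sin(25 deg) = 580 m/s

580 m/s


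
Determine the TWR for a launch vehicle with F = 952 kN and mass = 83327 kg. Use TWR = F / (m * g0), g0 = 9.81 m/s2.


TWR = 952000 / (83327 * 9.81) = 1.16

1.16


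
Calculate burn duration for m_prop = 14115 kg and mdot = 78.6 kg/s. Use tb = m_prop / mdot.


tb = 14115 / 78.6 = 179.6 s

179.6 s


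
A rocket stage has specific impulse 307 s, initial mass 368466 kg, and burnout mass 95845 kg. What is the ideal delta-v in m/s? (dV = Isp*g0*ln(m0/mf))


Ve = 307 * 9.81 = 3011.67 m/s
dV = 3011.67 * ln(368466/95845) = 4056 m/s

4056 m/s


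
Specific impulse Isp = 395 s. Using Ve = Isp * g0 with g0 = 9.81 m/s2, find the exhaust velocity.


Ve = Isp * g0 = 395 * 9.81 = 3875.0 m/s

3875.0 m/s


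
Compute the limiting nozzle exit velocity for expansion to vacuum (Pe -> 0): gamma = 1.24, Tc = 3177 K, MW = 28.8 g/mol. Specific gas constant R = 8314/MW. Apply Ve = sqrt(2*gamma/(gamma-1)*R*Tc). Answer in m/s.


R = 8314 / 28.8 = 288.68 J/(kg.K)
Ve = sqrt(2 * 1.24 / (1.24 - 1) * 288.68 * 3177) = 3078 m/s

3078 m/s


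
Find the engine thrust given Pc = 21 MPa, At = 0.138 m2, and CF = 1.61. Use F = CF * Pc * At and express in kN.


F = 1.61 * 21e6 * 0.138 = 4.6658e+06 N = 4665.8 kN

4665.8 kN


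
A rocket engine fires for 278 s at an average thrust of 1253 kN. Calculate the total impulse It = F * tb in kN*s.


It = 1253 * 278 = 348334 kN*s

348334 kN*s


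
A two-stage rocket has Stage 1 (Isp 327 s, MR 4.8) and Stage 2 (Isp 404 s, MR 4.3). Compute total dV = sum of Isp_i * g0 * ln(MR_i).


dV1 = 327 * 9.81 * ln(4.8) = 5031.9 m/s
dV2 = 404 * 9.81 * ln(4.3) = 5780.8 m/s
Total dV = 5031.9 + 5780.8 = 10812.7 m/s ~ 10813 m/s

10813 m/s


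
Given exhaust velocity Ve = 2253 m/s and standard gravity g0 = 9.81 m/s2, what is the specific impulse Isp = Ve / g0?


Isp = Ve / g0 = 2253 / 9.81 = 229.7 s

229.7 s


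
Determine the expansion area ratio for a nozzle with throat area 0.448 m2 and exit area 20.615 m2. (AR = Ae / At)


AR = 20.615 / 0.448 = 46.0

46.0


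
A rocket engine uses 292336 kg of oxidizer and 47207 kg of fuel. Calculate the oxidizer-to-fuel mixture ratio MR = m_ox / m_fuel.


MR = 292336 / 47207 = 6.19

6.19


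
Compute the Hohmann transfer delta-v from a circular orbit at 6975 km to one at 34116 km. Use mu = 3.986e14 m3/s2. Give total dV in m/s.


V1 = sqrt(mu/r1) = 7559.56 m/s
dV1 = V1*(sqrt(2*r2/(r1+r2)) - 1) = 2181.75 m/s
V2 = sqrt(mu/r2) = 3418.14 m/s
dV2 = V2*(1 - sqrt(2*r1/(r1+r2))) = 1426.53 m/s
Total dV = 3608 m/s

3608 m/s


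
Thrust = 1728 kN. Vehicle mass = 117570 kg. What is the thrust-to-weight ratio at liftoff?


TWR = 1728000 / (117570 * 9.81) = 1.5

1.5


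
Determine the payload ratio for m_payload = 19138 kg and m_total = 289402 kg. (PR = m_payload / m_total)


PR = 19138 / 289402 = 0.0661

0.0661


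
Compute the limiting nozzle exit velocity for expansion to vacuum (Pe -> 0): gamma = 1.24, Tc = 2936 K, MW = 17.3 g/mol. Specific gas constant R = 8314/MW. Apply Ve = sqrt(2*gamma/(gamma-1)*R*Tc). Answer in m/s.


R = 8314 / 17.3 = 480.58 J/(kg.K)
Ve = sqrt(2 * 1.24 / (1.24 - 1) * 480.58 * 2936) = 3818 m/s

3818 m/s


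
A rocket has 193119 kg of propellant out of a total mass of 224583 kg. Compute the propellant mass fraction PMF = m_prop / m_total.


PMF = 193119 / 224583 = 0.86

0.86


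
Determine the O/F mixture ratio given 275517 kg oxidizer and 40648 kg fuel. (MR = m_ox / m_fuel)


MR = 275517 / 40648 = 6.78

6.78


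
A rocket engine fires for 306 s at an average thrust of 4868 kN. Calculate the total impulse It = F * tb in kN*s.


It = 4868 * 306 = 1489608 kN*s

1489608 kN*s


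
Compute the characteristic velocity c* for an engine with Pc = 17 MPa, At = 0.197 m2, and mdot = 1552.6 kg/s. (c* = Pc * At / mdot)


c* = 17e6 * 0.197 / 1552.6 = 2157 m/s

2157 m/s


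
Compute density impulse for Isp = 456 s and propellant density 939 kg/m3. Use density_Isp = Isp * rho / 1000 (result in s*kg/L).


rho*Isp = 456 * 939 / 1000 = 428 s*kg/L

428 s*kg/L


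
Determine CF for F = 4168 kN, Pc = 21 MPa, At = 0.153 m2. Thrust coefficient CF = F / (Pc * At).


CF = 4168000 / (21e6 * 0.153) = 1.3

1.3


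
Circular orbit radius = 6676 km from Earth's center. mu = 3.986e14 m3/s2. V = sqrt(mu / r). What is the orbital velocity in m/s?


V = sqrt(3.986e14 / 6676000) = 7727 m/s

7727 m/s


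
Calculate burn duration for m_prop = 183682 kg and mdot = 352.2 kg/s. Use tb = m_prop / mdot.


tb = 183682 / 352.2 = 521.5 s

521.5 s


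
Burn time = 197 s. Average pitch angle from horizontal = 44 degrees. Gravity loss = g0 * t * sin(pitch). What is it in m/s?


GL = 9.81 * 197 * sin(44 deg) = 1342 m/s

1342 m/s


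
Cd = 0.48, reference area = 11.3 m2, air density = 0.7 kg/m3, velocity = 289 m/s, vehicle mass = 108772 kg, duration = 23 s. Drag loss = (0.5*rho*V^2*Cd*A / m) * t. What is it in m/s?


D = 0.5 * 0.7 * 289^2 * 0.48 * 11.3 = 158556.27 N
a = 158556.27 / 108772 = 1.4577 m/s2
dV = 1.4577 * 23 = 33.5 m/s

33.5 m/s


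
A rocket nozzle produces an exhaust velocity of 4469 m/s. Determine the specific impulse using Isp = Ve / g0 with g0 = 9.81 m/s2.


Isp = Ve / g0 = 4469 / 9.81 = 455.6 s

455.6 s


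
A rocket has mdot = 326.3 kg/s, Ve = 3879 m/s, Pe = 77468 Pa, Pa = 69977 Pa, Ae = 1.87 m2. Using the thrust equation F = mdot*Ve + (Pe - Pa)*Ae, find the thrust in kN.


F = 326.3 * 3879 + (77468 - 69977) * 1.87 = 1.2797e+06 N = 1279.7 kN

1279.7 kN


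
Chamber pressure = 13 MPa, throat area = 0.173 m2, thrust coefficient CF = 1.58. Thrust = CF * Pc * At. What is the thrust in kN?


F = 1.58 * 13e6 * 0.173 = 3.5534e+06 N = 3553.4 kN

3553.4 kN


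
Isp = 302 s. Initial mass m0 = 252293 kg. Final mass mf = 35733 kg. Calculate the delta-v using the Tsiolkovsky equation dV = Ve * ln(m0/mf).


Ve = 302 * 9.81 = 2962.62 m/s
dV = 2962.62 * ln(252293/35733) = 5790 m/s

5790 m/s


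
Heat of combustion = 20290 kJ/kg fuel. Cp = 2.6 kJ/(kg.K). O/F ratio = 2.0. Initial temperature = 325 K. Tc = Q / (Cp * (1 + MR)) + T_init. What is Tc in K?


Tc = 20290 / (2.6 * (1 + 2.0)) + 325 = 2926 K

2926 K


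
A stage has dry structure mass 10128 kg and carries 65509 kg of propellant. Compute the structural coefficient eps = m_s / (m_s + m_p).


eps = 10128 / (10128 + 65509) = 0.1339

0.1339


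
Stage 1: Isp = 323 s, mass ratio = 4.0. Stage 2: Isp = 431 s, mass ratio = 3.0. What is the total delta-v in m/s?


dV1 = 323 * 9.81 * ln(4.0) = 4392.7 m/s
dV2 = 431 * 9.81 * ln(3.0) = 4645.1 m/s
Total dV = 4392.7 + 4645.1 = 9037.8 m/s ~ 9038 m/s

9038 m/s


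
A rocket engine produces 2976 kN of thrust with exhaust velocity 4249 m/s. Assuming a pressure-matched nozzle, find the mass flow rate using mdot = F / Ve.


mdot = F / Ve = 2976000 / 4249 = 700.4 kg/s

700.4 kg/s


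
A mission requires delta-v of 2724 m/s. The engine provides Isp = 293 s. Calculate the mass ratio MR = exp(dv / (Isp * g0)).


Ve = 293 * 9.81 = 2874.33 m/s
MR = exp(2724 / 2874.33) = 2.58

2.58


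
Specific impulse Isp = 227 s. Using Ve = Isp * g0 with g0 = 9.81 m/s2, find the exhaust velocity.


Ve = Isp * g0 = 227 * 9.81 = 2226.9 m/s

2226.9 m/s


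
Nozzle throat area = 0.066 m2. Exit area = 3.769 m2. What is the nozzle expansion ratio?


AR = 3.769 / 0.066 = 57.1

57.1


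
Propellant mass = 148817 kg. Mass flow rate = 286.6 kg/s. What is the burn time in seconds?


tb = 148817 / 286.6 = 519.2 s

519.2 s


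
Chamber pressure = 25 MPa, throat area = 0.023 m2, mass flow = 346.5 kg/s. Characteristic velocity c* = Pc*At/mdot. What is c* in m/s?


c* = 25e6 * 0.023 / 346.5 = 1659 m/s

1659 m/s


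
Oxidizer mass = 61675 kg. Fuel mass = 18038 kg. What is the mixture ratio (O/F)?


MR = 61675 / 18038 = 3.42

3.42


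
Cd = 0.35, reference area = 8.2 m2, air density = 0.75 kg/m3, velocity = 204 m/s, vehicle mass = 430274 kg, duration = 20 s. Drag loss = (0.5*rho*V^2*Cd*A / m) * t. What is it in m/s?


D = 0.5 * 0.75 * 204^2 * 0.35 * 8.2 = 44789.22 N
a = 44789.22 / 430274 = 0.1041 m/s2
dV = 0.1041 * 20 = 2.1 m/s

2.1 m/s


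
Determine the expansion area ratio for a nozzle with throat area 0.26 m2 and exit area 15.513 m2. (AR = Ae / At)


AR = 15.513 / 0.26 = 59.7

59.7


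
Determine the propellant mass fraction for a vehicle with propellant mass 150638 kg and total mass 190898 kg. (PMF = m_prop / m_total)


PMF = 150638 / 190898 = 0.789

0.789


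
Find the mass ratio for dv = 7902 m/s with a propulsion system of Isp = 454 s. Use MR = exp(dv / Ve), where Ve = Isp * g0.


Ve = 454 * 9.81 = 4453.74 m/s
MR = exp(7902 / 4453.74) = 5.896

5.896
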